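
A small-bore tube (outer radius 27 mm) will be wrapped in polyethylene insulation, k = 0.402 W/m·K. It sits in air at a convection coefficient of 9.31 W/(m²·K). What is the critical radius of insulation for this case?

r_cr ≈ 43.2 mm

For a cylinder r_cr = k/h = 0.402/9.31
r_cr = 43.2 mm; since the bare radius (27 mm) is below r_cr, adding a thin layer of insulation will *increase* heat loss.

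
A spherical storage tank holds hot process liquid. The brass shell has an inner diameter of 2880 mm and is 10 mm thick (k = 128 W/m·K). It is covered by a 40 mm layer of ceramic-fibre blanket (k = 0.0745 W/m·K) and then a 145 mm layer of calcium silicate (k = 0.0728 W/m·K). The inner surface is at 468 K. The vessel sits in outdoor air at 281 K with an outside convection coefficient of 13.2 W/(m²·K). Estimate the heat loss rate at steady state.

Q ≈ 2150 W

Spherical conduction: R = (1/r_in − 1/r_out)/(4πk) per layer; series-sum.
R_brass shell = (1/1.44 − 1/1.45)/(4π×128) = 2.977×10^-6 K/W
R_ceramic-fibre blanket = (1/1.45 − 1/1.49)/(4π×0.0745) = 0.01978 K/W
R_calcium silicate = (1/1.49 − 1/1.635)/(4π×0.0728) = 0.06506 K/W
R_outer film = 1/(h·4πr_o²) = 1/(13.2×4π×1.635²) = 0.002255 K/W
R_total = 0.0871 K/W
Q = ΔT/R_total = 187/0.0871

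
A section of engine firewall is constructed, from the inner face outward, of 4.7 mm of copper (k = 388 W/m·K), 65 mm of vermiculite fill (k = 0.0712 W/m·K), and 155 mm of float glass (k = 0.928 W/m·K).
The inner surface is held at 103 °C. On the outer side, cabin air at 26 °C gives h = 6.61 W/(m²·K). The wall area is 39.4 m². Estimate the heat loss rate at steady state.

Treating each layer as a thermal resistance in series:
R_copper = L/(kA) = 0.0047/(388×39.4) = 3.074×10^-7 K/W
R_vermiculite fill = L/(kA) = 0.065/(0.0712×39.4) = 0.02317 K/W
R_float glass = L/(kA) = 0.155/(0.928×39.4) = 0.004239 K/W
R_outer film = 1/(h_o·A) = 1/(6.61×39.4) = 0.00384 K/W
R_total = 0.03125 K/W
Q = ΔT / R_total = 77 / 0.03125

Q ≈ 2460 W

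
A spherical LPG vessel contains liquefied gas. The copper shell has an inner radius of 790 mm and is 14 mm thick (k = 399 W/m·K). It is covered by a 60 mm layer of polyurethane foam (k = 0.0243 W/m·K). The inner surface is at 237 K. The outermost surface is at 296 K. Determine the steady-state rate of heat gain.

Q ≈ 209 W

Radial (spherical) resistances in series:
R_copper shell = (1/0.79 − 1/0.804)/(4π×399) = 4.396×10^-6 K/W
R_polyurethane foam = (1/0.804 − 1/0.864)/(4π×0.0243) = 0.2829 K/W
R_total = 0.2829 K/W
Q = ΔT/R_total = 59/0.2829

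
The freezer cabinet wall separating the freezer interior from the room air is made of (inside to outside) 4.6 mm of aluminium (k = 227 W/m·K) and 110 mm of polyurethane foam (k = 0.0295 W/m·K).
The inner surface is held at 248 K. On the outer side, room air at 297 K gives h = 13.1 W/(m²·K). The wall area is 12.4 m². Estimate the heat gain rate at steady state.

Using the resistance-network approach (series):
R_aluminium = L/(kA) = 0.0046/(227×12.4) = 1.634×10^-6 K/W
R_polyurethane foam = L/(kA) = 0.11/(0.0295×12.4) = 0.3007 K/W
R_outer film = 1/(h_o·A) = 1/(13.1×12.4) = 0.006156 K/W
R_total = 0.3069 K/W
Q = ΔT / R_total = 49 / 0.3069

Q ≈ 160 W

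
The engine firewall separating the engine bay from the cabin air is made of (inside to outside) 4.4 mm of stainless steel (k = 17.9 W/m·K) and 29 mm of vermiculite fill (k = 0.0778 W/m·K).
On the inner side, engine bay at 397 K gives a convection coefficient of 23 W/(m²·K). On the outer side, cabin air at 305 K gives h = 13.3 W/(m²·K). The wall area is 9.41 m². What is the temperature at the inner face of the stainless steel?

T ≈ 389 K

Model the wall as resistances in series:
R_inner film = 1/(h_i·A) = 1/(23×9.41) = 0.00462 K/W
R_stainless steel = L/(kA) = 0.0044/(17.9×9.41) = 2.612×10^-5 K/W
R_vermiculite fill = L/(kA) = 0.029/(0.0778×9.41) = 0.03961 K/W
R_outer film = 1/(h_o·A) = 1/(13.3×9.41) = 0.00799 K/W
R_total = 0.05225 K/W;  Q = ΔT/R_total = 92/0.05225 = 1761 W
T_interface = T_inner − Q·ΣR(inner→interface) = 397 − 1760×0.00462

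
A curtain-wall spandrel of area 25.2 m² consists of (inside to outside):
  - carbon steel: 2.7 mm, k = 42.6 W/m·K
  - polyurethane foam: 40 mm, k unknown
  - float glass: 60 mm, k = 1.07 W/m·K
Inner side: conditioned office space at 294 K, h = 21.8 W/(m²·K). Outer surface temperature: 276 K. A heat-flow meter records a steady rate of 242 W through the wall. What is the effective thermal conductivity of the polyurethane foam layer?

k ≈ 0.0226 W/(m·K)

Thermal resistances in series:
R_inner film = 1/(h_i·A) = 1/(21.8×25.2) = 0.00182 K/W
R_carbon steel = L/(kA) = 0.0027/(42.6×25.2) = 2.515×10^-6 K/W
R_float glass = L/(kA) = 0.06/(1.07×25.2) = 0.002225 K/W
Sum of known resistances R_other = 0.004048 K/W
Total R = ΔT/Q = 18/242 = 0.07438 K/W
R_polyurethane foam = R_total − R_other = 0.07033 K/W
k = L/(R·A) = 0.04/(0.07033×25.2)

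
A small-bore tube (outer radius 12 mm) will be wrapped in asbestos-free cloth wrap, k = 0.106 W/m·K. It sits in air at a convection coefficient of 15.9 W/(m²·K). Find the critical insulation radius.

For a cylinder r_cr = k/h = 0.106/15.9
r_cr = 6.67 mm; since the bare radius (12 mm) is above r_cr, any added insulation will reduce heat loss.

r_cr ≈ 6.67 mm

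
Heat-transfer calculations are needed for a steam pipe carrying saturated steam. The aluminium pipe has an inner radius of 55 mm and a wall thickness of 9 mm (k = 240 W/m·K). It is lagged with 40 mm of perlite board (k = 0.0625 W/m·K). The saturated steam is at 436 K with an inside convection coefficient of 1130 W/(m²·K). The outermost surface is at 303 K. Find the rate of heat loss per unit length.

q′ ≈ 107 W/m

Treating each annulus and film as a series resistance:
R_inner film = 1/(h_i·2πr₁L) = 1/(1130×2π×0.055×1) = 0.002561 K/W
R_aluminium pipe wall = ln(64/55)/(2π×240×1) = 1.005×10^-4 K/W
R_perlite board = ln(104/64)/(2π×0.0625×1) = 1.236 K/W
R_total = 1.239 K/W
Q = ΔT/R_total = 133/1.239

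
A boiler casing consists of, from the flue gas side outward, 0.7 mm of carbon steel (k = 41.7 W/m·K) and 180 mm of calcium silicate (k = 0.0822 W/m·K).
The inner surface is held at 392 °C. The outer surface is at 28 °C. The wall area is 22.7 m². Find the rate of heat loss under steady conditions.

Series thermal resistances:
R_carbon steel = L/(kA) = 0.0007/(41.7×22.7) = 7.395×10^-7 K/W
R_calcium silicate = L/(kA) = 0.18/(0.0822×22.7) = 0.09647 K/W
R_total = 0.09647 K/W
Q = ΔT / R_total = 364 / 0.09647

Q ≈ 3770 W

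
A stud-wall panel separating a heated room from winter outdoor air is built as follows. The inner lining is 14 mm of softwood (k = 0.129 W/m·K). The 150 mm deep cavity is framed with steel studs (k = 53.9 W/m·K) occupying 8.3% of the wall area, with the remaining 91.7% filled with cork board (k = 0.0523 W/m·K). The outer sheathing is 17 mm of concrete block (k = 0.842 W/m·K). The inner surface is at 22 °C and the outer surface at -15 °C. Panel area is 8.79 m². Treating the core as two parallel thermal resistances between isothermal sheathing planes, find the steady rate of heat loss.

Sheathing layers in series; stud and cavity paths in parallel between them.
R_inner = 0.014/(0.129×8.79) = 0.01235 K/W
R_stud  = 0.15/(53.9×0.083×8.79) = 0.003814 K/W
R_cav   = 0.15/(0.0523×0.917×8.79) = 0.3558 K/W
1/R_core = 1/R_stud + 1/R_cav → R_core = 0.003774 K/W
R_outer = 0.017/(0.842×8.79) = 0.002297 K/W
R_total = 0.01842 K/W
Q = ΔT/R_total = 37/0.01842

Q ≈ 2010 W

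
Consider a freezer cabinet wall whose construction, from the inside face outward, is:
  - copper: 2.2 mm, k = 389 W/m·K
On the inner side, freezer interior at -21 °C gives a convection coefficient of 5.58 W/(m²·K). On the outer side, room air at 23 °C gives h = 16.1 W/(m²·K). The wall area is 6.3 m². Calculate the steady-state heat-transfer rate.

Q ≈ 1150 W

Thermal resistances in series:
R_inner film = 1/(h_i·A) = 1/(5.58×6.3) = 0.02845 K/W
R_copper = L/(kA) = 0.0022/(389×6.3) = 8.977×10^-7 K/W
R_outer film = 1/(h_o·A) = 1/(16.1×6.3) = 0.009859 K/W
R_total = 0.03831 K/W
Q = ΔT / R_total = 44 / 0.03831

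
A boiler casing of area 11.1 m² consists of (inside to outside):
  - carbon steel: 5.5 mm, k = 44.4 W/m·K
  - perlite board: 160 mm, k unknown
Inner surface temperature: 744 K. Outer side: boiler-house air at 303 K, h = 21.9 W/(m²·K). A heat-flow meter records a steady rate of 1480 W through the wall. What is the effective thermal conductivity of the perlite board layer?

Series thermal resistances:
R_carbon steel = L/(kA) = 0.0055/(44.4×11.1) = 1.116×10^-5 K/W
R_outer film = 1/(h_o·A) = 1/(21.9×11.1) = 0.004114 K/W
Sum of known resistances R_other = 0.004125 K/W
Total R = ΔT/Q = 441/1480 = 0.298 K/W
R_perlite board = R_total − R_other = 0.2938 K/W
k = L/(R·A) = 0.16/(0.2938×11.1)

k ≈ 0.0491 W/(m·K)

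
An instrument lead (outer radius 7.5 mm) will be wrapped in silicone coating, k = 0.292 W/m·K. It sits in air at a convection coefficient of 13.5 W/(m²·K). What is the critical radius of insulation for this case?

r_cr ≈ 21.6 mm

For a cylinder r_cr = k/h = 0.292/13.5
r_cr = 21.6 mm; since the bare radius (7.5 mm) is below r_cr, adding a thin layer of insulation will *increase* heat loss.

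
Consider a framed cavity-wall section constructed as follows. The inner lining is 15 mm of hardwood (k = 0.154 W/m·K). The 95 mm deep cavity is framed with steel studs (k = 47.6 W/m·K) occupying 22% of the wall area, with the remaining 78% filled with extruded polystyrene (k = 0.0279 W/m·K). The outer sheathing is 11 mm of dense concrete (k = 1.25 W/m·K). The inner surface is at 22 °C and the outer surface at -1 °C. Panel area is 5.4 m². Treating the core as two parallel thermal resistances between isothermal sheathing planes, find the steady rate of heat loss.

Sheathing layers in series; stud and cavity paths in parallel between them.
R_inner = 0.015/(0.154×5.4) = 0.01804 K/W
R_stud  = 0.095/(47.6×0.22×5.4) = 0.00168 K/W
R_cav   = 0.095/(0.0279×0.78×5.4) = 0.8084 K/W
1/R_core = 1/R_stud + 1/R_cav → R_core = 0.001676 K/W
R_outer = 0.011/(1.25×5.4) = 0.00163 K/W
R_total = 0.02134 K/W
Q = ΔT/R_total = 23/0.02134

Q ≈ 1080 W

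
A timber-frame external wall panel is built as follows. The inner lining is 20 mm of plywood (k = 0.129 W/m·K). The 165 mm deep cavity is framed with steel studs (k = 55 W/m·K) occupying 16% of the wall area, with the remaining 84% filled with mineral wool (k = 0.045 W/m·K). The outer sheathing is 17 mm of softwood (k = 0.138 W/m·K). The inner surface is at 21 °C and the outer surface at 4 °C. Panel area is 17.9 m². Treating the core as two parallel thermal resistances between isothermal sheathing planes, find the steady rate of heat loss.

Q ≈ 1020 W

Sheathing layers in series; stud and cavity paths in parallel between them.
R_inner = 0.02/(0.129×17.9) = 0.008661 K/W
R_stud  = 0.165/(55×0.16×17.9) = 0.001047 K/W
R_cav   = 0.165/(0.045×0.84×17.9) = 0.2439 K/W
1/R_core = 1/R_stud + 1/R_cav → R_core = 0.001043 K/W
R_outer = 0.017/(0.138×17.9) = 0.006882 K/W
R_total = 0.01659 K/W
Q = ΔT/R_total = 17/0.01659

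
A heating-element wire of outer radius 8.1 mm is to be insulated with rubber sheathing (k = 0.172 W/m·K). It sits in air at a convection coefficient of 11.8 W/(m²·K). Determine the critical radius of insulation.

For a cylinder r_cr = k/h = 0.172/11.8
r_cr = 14.6 mm; since the bare radius (8.1 mm) is below r_cr, adding a thin layer of insulation will *increase* heat loss.

r_cr ≈ 14.6 mm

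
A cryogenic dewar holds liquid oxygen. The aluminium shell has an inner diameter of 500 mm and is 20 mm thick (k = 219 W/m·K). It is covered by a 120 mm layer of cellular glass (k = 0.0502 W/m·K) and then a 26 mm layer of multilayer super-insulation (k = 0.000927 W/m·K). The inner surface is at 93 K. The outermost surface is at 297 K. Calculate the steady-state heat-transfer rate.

Radial (spherical) resistances in series:
R_aluminium shell = (1/0.25 − 1/0.27)/(4π×219) = 1.077×10^-4 K/W
R_cellular glass = (1/0.27 − 1/0.39)/(4π×0.0502) = 1.807 K/W
R_multilayer super-insulation = (1/0.39 − 1/0.416)/(4π×0.000927) = 13.76 K/W
R_total = 15.56 K/W
Q = ΔT/R_total = 204/15.56

Q ≈ 13.1 W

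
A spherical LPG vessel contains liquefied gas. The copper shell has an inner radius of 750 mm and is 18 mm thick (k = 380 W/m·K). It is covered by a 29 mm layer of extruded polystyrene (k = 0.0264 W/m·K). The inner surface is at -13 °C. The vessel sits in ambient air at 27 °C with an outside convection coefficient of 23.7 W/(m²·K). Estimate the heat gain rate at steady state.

Radial (spherical) resistances in series:
R_copper shell = (1/0.75 − 1/0.768)/(4π×380) = 6.544×10^-6 K/W
R_extruded polystyrene = (1/0.768 − 1/0.797)/(4π×0.0264) = 0.1428 K/W
R_outer film = 1/(h·4πr_o²) = 1/(23.7×4π×0.797²) = 0.005286 K/W
R_total = 0.1481 K/W
Q = ΔT/R_total = 40/0.1481

Q ≈ 270 W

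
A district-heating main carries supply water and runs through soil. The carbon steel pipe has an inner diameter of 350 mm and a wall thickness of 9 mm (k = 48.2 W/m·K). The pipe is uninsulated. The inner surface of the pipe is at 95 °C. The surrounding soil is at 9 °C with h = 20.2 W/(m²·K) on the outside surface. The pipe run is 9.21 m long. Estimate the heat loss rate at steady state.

Q ≈ 18400 W

Radial resistances (cylindrical: R_cond = ln(r_o/r_i)/(2πkL), R_conv = 1/(h·2πrL)):
R_carbon steel pipe wall = ln(184/175)/(2π×48.2×9.21) = 1.798×10^-5 K/W
R_outer film = 1/(h_o·2πr_oL) = 1/(20.2×2π×0.184×9.21) = 0.004649 K/W
R_total = 0.004667 K/W
Q = ΔT/R_total = 86/0.004667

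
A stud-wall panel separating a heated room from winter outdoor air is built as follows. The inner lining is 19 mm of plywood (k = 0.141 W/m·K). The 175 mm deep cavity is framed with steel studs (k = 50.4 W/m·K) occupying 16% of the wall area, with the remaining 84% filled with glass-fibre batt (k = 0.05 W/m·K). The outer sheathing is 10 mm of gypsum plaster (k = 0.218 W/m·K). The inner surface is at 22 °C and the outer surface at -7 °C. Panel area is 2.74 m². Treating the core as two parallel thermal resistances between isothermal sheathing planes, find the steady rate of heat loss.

Sheathing layers in series; stud and cavity paths in parallel between them.
R_inner = 0.019/(0.141×2.74) = 0.04918 K/W
R_stud  = 0.175/(50.4×0.16×2.74) = 0.00792 K/W
R_cav   = 0.175/(0.05×0.84×2.74) = 1.521 K/W
1/R_core = 1/R_stud + 1/R_cav → R_core = 0.007879 K/W
R_outer = 0.01/(0.218×2.74) = 0.01674 K/W
R_total = 0.0738 K/W
Q = ΔT/R_total = 29/0.0738

Q ≈ 393 W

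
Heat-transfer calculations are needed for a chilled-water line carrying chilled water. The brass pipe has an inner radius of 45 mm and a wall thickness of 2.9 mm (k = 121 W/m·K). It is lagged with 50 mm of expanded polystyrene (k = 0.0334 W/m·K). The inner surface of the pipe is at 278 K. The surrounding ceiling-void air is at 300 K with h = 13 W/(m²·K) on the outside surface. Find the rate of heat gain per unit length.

Per-layer cylindrical resistances, series-summed:
R_brass pipe wall = ln(47.9/45)/(2π×121×1) = 8.215×10^-5 K/W
R_expanded polystyrene = ln(97.9/47.9)/(2π×0.0334×1) = 3.406 K/W
R_outer film = 1/(h_o·2πr_oL) = 1/(13×2π×0.0979×1) = 0.1251 K/W
R_total = 3.531 K/W
Q = ΔT/R_total = 22/3.531

q′ ≈ 6.23 W/m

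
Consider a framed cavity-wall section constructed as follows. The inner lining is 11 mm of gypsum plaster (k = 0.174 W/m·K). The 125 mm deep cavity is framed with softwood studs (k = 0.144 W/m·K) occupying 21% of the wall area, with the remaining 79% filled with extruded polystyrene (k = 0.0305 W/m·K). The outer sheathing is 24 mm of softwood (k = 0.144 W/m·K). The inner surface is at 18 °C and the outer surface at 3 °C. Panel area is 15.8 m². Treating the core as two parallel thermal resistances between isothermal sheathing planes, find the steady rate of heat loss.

Sheathing layers in series; stud and cavity paths in parallel between them.
R_inner = 0.011/(0.174×15.8) = 0.004001 K/W
R_stud  = 0.125/(0.144×0.21×15.8) = 0.2616 K/W
R_cav   = 0.125/(0.0305×0.79×15.8) = 0.3283 K/W
1/R_core = 1/R_stud + 1/R_cav → R_core = 0.1456 K/W
R_outer = 0.024/(0.144×15.8) = 0.01055 K/W
R_total = 0.1602 K/W
Q = ΔT/R_total = 15/0.1602

Q ≈ 93.7 W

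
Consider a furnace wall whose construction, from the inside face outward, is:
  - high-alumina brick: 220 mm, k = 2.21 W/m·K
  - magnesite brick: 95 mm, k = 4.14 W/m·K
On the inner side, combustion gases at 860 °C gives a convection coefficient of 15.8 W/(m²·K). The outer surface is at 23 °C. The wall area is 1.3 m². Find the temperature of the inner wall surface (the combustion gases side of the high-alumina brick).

Series thermal resistances:
R_inner film = 1/(h_i·A) = 1/(15.8×1.3) = 0.04869 K/W
R_high-alumina brick = L/(kA) = 0.22/(2.21×1.3) = 0.07658 K/W
R_magnesite brick = L/(kA) = 0.095/(4.14×1.3) = 0.01765 K/W
R_total = 0.1429 K/W;  Q = ΔT/R_total = 837/0.1429 = 5857 W
T_interface = T_inner − Q·ΣR(inner→interface) = 860 − 5860×0.04869

T ≈ 575 °C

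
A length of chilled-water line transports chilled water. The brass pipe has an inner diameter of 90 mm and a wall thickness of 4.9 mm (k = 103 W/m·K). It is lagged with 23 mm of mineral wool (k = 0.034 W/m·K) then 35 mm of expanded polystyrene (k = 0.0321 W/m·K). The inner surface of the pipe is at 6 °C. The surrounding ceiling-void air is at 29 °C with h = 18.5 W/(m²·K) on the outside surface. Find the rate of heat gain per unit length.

q′ ≈ 6.06 W/m

Treating each annulus and film as a series resistance:
R_brass pipe wall = ln(49.9/45)/(2π×103×1) = 1.597×10^-4 K/W
R_mineral wool = ln(72.9/49.9)/(2π×0.034×1) = 1.774 K/W
R_expanded polystyrene = ln(107.9/72.9)/(2π×0.0321×1) = 1.944 K/W
R_outer film = 1/(h_o·2πr_oL) = 1/(18.5×2π×0.1079×1) = 0.07973 K/W
R_total = 3.798 K/W
Q = ΔT/R_total = 23/3.798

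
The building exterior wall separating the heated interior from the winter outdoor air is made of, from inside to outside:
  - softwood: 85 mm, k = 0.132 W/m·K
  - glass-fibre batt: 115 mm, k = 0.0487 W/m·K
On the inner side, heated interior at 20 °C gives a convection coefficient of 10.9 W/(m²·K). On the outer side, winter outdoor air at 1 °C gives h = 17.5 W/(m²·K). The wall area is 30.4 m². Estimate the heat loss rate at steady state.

Q ≈ 183 W

Model the wall as resistances in series:
R_inner film = 1/(h_i·A) = 1/(10.9×30.4) = 0.003018 K/W
R_softwood = L/(kA) = 0.085/(0.132×30.4) = 0.02118 K/W
R_glass-fibre batt = L/(kA) = 0.115/(0.0487×30.4) = 0.07768 K/W
R_outer film = 1/(h_o·A) = 1/(17.5×30.4) = 0.00188 K/W
R_total = 0.1038 K/W
Q = ΔT / R_total = 19 / 0.1038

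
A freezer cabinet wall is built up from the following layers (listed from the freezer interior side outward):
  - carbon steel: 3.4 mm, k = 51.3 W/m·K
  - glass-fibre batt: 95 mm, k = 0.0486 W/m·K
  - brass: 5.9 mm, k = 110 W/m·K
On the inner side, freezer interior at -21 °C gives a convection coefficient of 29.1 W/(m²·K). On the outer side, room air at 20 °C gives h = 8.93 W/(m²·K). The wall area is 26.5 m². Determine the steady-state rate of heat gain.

Q ≈ 517 W

Using the resistance-network approach (series):
R_inner film = 1/(h_i·A) = 1/(29.1×26.5) = 0.001297 K/W
R_carbon steel = L/(kA) = 0.0034/(51.3×26.5) = 2.501×10^-6 K/W
R_glass-fibre batt = L/(kA) = 0.095/(0.0486×26.5) = 0.07376 K/W
R_brass = L/(kA) = 0.0059/(110×26.5) = 2.024×10^-6 K/W
R_outer film = 1/(h_o·A) = 1/(8.93×26.5) = 0.004226 K/W
R_total = 0.07929 K/W
Q = ΔT / R_total = 41 / 0.07929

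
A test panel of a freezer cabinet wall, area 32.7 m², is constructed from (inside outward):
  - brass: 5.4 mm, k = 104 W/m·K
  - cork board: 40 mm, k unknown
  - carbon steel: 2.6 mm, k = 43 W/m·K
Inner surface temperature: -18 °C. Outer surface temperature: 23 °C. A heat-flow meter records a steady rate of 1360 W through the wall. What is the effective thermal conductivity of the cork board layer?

Treating each layer as a thermal resistance in series:
R_brass = L/(kA) = 0.0054/(104×32.7) = 1.588×10^-6 K/W
R_carbon steel = L/(kA) = 0.0026/(43×32.7) = 1.849×10^-6 K/W
Sum of known resistances R_other = 3.437×10^-6 K/W
Total R = ΔT/Q = 41/1360 = 0.03015 K/W
R_cork board = R_total − R_other = 0.03014 K/W
k = L/(R·A) = 0.04/(0.03014×32.7)

k ≈ 0.0406 W/(m·K)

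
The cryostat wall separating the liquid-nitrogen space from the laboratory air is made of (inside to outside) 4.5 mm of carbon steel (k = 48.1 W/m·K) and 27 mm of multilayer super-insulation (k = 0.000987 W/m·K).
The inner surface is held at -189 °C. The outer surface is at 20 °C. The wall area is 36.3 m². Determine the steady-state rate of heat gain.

Series thermal resistances:
R_carbon steel = L/(kA) = 0.0045/(48.1×36.3) = 2.577×10^-6 K/W
R_multilayer super-insulation = L/(kA) = 0.027/(0.000987×36.3) = 0.7536 K/W
R_total = 0.7536 K/W
Q = ΔT / R_total = 209 / 0.7536

Q ≈ 277 W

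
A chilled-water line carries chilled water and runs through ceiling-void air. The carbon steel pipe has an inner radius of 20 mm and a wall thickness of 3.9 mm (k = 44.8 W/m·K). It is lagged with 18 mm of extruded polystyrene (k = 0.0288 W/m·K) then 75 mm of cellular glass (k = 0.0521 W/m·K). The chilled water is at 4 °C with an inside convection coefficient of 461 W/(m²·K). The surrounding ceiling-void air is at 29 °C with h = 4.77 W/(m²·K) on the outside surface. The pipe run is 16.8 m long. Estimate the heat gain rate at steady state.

Q ≈ 64.2 W

Cylindrical conduction, so R = ln(r₂/r₁)/(2πkL) per layer, in series:
R_inner film = 1/(h_i·2πr₁L) = 1/(461×2π×0.02×16.8) = 0.001027 K/W
R_carbon steel pipe wall = ln(23.9/20)/(2π×44.8×16.8) = 3.767×10^-5 K/W
R_extruded polystyrene = ln(41.9/23.9)/(2π×0.0288×16.8) = 0.1847 K/W
R_cellular glass = ln(116.9/41.9)/(2π×0.0521×16.8) = 0.1866 K/W
R_outer film = 1/(h_o·2πr_oL) = 1/(4.77×2π×0.1169×16.8) = 0.01699 K/W
R_total = 0.3893 K/W
Q = ΔT/R_total = 25/0.3893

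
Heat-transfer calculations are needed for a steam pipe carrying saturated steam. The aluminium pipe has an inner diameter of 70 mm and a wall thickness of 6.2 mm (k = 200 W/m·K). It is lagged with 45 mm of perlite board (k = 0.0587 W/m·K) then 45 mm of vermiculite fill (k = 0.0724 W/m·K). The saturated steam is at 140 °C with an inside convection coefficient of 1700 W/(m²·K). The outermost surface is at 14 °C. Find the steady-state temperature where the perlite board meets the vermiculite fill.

T ≈ 53.7 °C

For a radial system each layer contributes R = ln(r_out/r_in)/(2πkL); films add R = 1/(hA).
R_inner film = 1/(h_i·2πr₁L) = 1/(1700×2π×0.035×1) = 0.002675 K/W
R_aluminium pipe wall = ln(41.2/35)/(2π×200×1) = 1.298×10^-4 K/W
R_perlite board = ln(86.2/41.2)/(2π×0.0587×1) = 2.002 K/W
R_vermiculite fill = ln(131.2/86.2)/(2π×0.0724×1) = 0.9234 K/W
R_total = 2.928 K/W
Q = ΔT/R_total = 126/2.928
Q = 43 W/m
T_interface = T_inner − Q·ΣR(inner→interface) = 140 − 43×2.004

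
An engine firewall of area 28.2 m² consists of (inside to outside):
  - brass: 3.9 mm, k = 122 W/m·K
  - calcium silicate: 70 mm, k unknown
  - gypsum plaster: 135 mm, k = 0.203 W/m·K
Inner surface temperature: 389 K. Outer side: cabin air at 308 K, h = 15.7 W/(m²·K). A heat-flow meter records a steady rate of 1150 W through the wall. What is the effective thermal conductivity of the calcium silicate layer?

k ≈ 0.0557 W/(m·K)

Model the wall as resistances in series:
R_brass = L/(kA) = 0.0039/(122×28.2) = 1.134×10^-6 K/W
R_gypsum plaster = L/(kA) = 0.135/(0.203×28.2) = 0.02358 K/W
R_outer film = 1/(h_o·A) = 1/(15.7×28.2) = 0.002259 K/W
Sum of known resistances R_other = 0.02584 K/W
Total R = ΔT/Q = 81/1150 = 0.07043 K/W
R_calcium silicate = R_total − R_other = 0.04459 K/W
k = L/(R·A) = 0.07/(0.04459×28.2)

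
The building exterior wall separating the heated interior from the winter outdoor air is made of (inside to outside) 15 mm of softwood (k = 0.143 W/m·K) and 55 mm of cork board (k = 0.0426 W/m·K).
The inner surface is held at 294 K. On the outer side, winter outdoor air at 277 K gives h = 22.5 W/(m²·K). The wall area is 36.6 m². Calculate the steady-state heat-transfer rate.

Q ≈ 432 W

Using the resistance-network approach (series):
R_softwood = L/(kA) = 0.015/(0.143×36.6) = 0.002866 K/W
R_cork board = L/(kA) = 0.055/(0.0426×36.6) = 0.03528 K/W
R_outer film = 1/(h_o·A) = 1/(22.5×36.6) = 0.001214 K/W
R_total = 0.03936 K/W
Q = ΔT / R_total = 17 / 0.03936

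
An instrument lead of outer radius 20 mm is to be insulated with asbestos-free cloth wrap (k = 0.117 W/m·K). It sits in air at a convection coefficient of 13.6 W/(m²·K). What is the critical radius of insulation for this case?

r_cr ≈ 8.6 mm

For a cylinder r_cr = k/h = 0.117/13.6
r_cr = 8.6 mm; since the bare radius (20 mm) is above r_cr, any added insulation will reduce heat loss.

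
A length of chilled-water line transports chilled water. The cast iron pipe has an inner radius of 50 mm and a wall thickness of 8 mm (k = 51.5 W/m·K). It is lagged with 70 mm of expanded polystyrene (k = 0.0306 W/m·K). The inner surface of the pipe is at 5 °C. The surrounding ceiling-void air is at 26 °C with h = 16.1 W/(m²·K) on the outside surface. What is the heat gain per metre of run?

Treating each annulus and film as a series resistance:
R_cast iron pipe wall = ln(58/50)/(2π×51.5×1) = 4.587×10^-4 K/W
R_expanded polystyrene = ln(128/58)/(2π×0.0306×1) = 4.117 K/W
R_outer film = 1/(h_o·2πr_oL) = 1/(16.1×2π×0.128×1) = 0.07723 K/W
R_total = 4.195 K/W
Q = ΔT/R_total = 21/4.195

q′ ≈ 5.01 W/m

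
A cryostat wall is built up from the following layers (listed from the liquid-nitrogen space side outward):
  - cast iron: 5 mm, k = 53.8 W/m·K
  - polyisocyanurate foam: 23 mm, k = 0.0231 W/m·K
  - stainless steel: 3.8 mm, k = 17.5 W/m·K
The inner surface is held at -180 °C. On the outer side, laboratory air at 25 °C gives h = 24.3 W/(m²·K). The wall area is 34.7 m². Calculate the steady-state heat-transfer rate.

Q ≈ 6860 W

Treating each layer as a thermal resistance in series:
R_cast iron = L/(kA) = 0.005/(53.8×34.7) = 2.678×10^-6 K/W
R_polyisocyanurate foam = L/(kA) = 0.023/(0.0231×34.7) = 0.02869 K/W
R_stainless steel = L/(kA) = 0.0038/(17.5×34.7) = 6.258×10^-6 K/W
R_outer film = 1/(h_o·A) = 1/(24.3×34.7) = 0.001186 K/W
R_total = 0.02989 K/W
Q = ΔT / R_total = 205 / 0.02989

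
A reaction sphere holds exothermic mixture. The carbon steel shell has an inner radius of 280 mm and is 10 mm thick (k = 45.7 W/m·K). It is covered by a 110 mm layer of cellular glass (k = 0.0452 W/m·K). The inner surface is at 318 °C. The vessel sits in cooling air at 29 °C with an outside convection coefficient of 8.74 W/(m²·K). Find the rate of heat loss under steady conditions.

Q ≈ 167 W

Spherical conduction: R = (1/r_in − 1/r_out)/(4πk) per layer; series-sum.
R_carbon steel shell = (1/0.28 − 1/0.29)/(4π×45.7) = 2.144×10^-4 K/W
R_cellular glass = (1/0.29 − 1/0.4)/(4π×0.0452) = 1.669 K/W
R_outer film = 1/(h·4πr_o²) = 1/(8.74×4π×0.4²) = 0.05691 K/W
R_total = 1.727 K/W
Q = ΔT/R_total = 289/1.727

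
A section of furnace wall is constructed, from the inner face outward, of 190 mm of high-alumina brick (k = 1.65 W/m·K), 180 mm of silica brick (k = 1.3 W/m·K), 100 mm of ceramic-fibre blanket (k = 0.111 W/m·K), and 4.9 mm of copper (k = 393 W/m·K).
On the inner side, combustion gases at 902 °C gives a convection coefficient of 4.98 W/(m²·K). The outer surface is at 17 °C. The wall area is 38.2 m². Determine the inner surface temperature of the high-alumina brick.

Thermal resistances in series:
R_inner film = 1/(h_i·A) = 1/(4.98×38.2) = 0.005257 K/W
R_high-alumina brick = L/(kA) = 0.19/(1.65×38.2) = 0.003014 K/W
R_silica brick = L/(kA) = 0.18/(1.3×38.2) = 0.003625 K/W
R_ceramic-fibre blanket = L/(kA) = 0.1/(0.111×38.2) = 0.02358 K/W
R_copper = L/(kA) = 0.0049/(393×38.2) = 3.264×10^-7 K/W
R_total = 0.03548 K/W;  Q = ΔT/R_total = 885/0.03548 = 24940 W
T_interface = T_inner − Q·ΣR(inner→interface) = 902 − 24900×0.005257

T ≈ 771 °C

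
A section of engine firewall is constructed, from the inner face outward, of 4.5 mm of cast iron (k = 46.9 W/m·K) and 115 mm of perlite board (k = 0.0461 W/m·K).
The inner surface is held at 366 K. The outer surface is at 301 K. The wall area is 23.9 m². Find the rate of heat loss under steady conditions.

Using the resistance-network approach (series):
R_cast iron = L/(kA) = 0.0045/(46.9×23.9) = 4.015×10^-6 K/W
R_perlite board = L/(kA) = 0.115/(0.0461×23.9) = 0.1044 K/W
R_total = 0.1044 K/W
Q = ΔT / R_total = 65 / 0.1044

Q ≈ 623 W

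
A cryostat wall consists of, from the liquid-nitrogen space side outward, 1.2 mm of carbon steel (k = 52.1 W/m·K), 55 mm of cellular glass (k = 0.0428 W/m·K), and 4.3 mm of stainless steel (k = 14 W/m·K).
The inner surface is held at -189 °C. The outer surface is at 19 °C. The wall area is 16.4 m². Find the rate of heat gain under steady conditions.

Q ≈ 2650 W

Using the resistance-network approach (series):
R_carbon steel = L/(kA) = 0.0012/(52.1×16.4) = 1.404×10^-6 K/W
R_cellular glass = L/(kA) = 0.055/(0.0428×16.4) = 0.07836 K/W
R_stainless steel = L/(kA) = 0.0043/(14×16.4) = 1.873×10^-5 K/W
R_total = 0.07838 K/W
Q = ΔT / R_total = 208 / 0.07838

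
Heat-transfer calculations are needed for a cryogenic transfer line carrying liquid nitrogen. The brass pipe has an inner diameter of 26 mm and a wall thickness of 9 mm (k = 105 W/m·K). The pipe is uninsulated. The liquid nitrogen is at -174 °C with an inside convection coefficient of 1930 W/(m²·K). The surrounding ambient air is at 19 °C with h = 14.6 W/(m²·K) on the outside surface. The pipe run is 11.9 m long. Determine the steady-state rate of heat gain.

Radial resistances (cylindrical: R_cond = ln(r_o/r_i)/(2πkL), R_conv = 1/(h·2πrL)):
R_inner film = 1/(h_i·2πr₁L) = 1/(1930×2π×0.013×11.9) = 5.331×10^-4 K/W
R_brass pipe wall = ln(22/13)/(2π×105×11.9) = 6.701×10^-5 K/W
R_outer film = 1/(h_o·2πr_oL) = 1/(14.6×2π×0.022×11.9) = 0.04164 K/W
R_total = 0.04224 K/W
Q = ΔT/R_total = 193/0.04224

Q ≈ 4570 W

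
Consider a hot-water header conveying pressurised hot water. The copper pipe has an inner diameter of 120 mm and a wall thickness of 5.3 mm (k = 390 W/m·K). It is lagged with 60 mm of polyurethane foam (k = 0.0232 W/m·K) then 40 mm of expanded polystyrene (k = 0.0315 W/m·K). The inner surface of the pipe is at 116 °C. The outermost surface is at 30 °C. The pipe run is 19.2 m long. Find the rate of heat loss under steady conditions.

Q ≈ 281 W

Radial resistances (cylindrical: R_cond = ln(r_o/r_i)/(2πkL), R_conv = 1/(h·2πrL)):
R_copper pipe wall = ln(65.3/60)/(2π×390×19.2) = 1.799×10^-6 K/W
R_polyurethane foam = ln(125.3/65.3)/(2π×0.0232×19.2) = 0.2329 K/W
R_expanded polystyrene = ln(165.3/125.3)/(2π×0.0315×19.2) = 0.07291 K/W
R_total = 0.3058 K/W
Q = ΔT/R_total = 86/0.3058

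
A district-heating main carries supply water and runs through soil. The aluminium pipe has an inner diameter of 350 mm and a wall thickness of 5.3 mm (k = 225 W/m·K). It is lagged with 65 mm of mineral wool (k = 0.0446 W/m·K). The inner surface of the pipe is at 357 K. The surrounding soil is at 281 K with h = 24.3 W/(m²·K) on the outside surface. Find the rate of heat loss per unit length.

Per-layer cylindrical resistances, series-summed:
R_aluminium pipe wall = ln(180.3/175)/(2π×225×1) = 2.11×10^-5 K/W
R_mineral wool = ln(245.3/180.3)/(2π×0.0446×1) = 1.099 K/W
R_outer film = 1/(h_o·2πr_oL) = 1/(24.3×2π×0.2453×1) = 0.0267 K/W
R_total = 1.125 K/W
Q = ΔT/R_total = 76/1.125

q′ ≈ 67.5 W/m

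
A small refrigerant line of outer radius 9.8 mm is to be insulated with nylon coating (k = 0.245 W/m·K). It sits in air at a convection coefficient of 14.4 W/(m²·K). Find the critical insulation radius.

r_cr ≈ 17 mm

For a cylinder r_cr = k/h = 0.245/14.4
r_cr = 17 mm; since the bare radius (9.8 mm) is below r_cr, adding a thin layer of insulation will *increase* heat loss.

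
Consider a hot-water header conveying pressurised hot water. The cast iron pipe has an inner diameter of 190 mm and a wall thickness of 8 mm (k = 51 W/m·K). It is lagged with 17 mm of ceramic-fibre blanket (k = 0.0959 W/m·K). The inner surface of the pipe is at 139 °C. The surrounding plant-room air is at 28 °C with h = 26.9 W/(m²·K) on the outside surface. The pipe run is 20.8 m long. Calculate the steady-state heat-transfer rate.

Q ≈ 7620 W

Radial resistances (cylindrical: R_cond = ln(r_o/r_i)/(2πkL), R_conv = 1/(h·2πrL)):
R_cast iron pipe wall = ln(103/95)/(2π×51×20.8) = 1.213×10^-5 K/W
R_ceramic-fibre blanket = ln(120/103)/(2π×0.0959×20.8) = 0.01219 K/W
R_outer film = 1/(h_o·2πr_oL) = 1/(26.9×2π×0.12×20.8) = 0.00237 K/W
R_total = 0.01457 K/W
Q = ΔT/R_total = 111/0.01457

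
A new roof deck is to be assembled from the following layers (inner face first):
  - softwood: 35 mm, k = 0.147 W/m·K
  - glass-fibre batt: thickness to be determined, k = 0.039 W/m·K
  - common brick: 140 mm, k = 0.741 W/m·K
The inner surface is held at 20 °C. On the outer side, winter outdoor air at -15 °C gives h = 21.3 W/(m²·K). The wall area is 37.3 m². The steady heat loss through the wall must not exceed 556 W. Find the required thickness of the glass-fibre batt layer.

L ≈ 73.1 mm

Treating each layer as a thermal resistance in series:
R_softwood = L/(kA) = 0.035/(0.147×37.3) = 0.006383 K/W
R_common brick = L/(kA) = 0.14/(0.741×37.3) = 0.005065 K/W
R_outer film = 1/(h_o·A) = 1/(21.3×37.3) = 0.001259 K/W
Sum of the known resistances R_other = 0.01271 K/W
Required total resistance R_tot = ΔT/Q_allow = 35/556 = 0.06295 K/W
R_glass-fibre batt = R_tot − R_other = 0.05024 K/W
L = R·k·A = 0.05024×0.039×37.3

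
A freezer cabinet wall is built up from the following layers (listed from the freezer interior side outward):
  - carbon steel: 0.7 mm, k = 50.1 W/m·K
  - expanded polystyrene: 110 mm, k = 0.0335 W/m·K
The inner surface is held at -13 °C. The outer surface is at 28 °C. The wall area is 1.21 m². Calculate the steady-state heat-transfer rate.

Q ≈ 15.1 W

Series thermal resistances:
R_carbon steel = L/(kA) = 0.0007/(50.1×1.21) = 1.155×10^-5 K/W
R_expanded polystyrene = L/(kA) = 0.11/(0.0335×1.21) = 2.714 K/W
R_total = 2.714 K/W
Q = ΔT / R_total = 41 / 2.714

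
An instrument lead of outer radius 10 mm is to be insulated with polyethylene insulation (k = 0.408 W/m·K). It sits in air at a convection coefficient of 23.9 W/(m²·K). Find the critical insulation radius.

r_cr ≈ 17.1 mm

For a cylinder r_cr = k/h = 0.408/23.9
r_cr = 17.1 mm; since the bare radius (10 mm) is below r_cr, adding a thin layer of insulation will *increase* heat loss.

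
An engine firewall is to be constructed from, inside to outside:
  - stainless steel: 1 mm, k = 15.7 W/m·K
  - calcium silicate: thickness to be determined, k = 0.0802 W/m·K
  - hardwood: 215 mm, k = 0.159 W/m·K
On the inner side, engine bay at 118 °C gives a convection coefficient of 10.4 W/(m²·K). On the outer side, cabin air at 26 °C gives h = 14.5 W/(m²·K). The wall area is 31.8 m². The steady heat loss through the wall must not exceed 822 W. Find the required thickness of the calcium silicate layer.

Thermal resistances in series:
R_inner film = 1/(h_i·A) = 1/(10.4×31.8) = 0.003024 K/W
R_stainless steel = L/(kA) = 0.001/(15.7×31.8) = 2.003×10^-6 K/W
R_hardwood = L/(kA) = 0.215/(0.159×31.8) = 0.04252 K/W
R_outer film = 1/(h_o·A) = 1/(14.5×31.8) = 0.002169 K/W
Sum of the known resistances R_other = 0.04772 K/W
Required total resistance R_tot = ΔT/Q_allow = 92/822 = 0.1119 K/W
R_calcium silicate = R_tot − R_other = 0.06421 K/W
L = R·k·A = 0.06421×0.0802×31.8

L ≈ 164 mm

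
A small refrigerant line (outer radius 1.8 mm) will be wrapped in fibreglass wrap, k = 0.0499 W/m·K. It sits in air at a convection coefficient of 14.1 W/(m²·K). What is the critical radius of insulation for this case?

For a cylinder r_cr = k/h = 0.0499/14.1
r_cr = 3.54 mm; since the bare radius (1.8 mm) is below r_cr, adding a thin layer of insulation will *increase* heat loss.

r_cr ≈ 3.54 mm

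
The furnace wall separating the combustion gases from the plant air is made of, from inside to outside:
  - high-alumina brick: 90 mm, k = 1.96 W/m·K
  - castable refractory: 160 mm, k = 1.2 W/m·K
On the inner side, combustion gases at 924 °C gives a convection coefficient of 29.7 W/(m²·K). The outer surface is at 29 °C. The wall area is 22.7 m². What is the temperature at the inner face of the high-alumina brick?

T ≈ 782 °C

Model the wall as resistances in series:
R_inner film = 1/(h_i·A) = 1/(29.7×22.7) = 0.001483 K/W
R_high-alumina brick = L/(kA) = 0.09/(1.96×22.7) = 0.002023 K/W
R_castable refractory = L/(kA) = 0.16/(1.2×22.7) = 0.005874 K/W
R_total = 0.00938 K/W;  Q = ΔT/R_total = 895/0.00938 = 95420 W
T_interface = T_inner − Q·ΣR(inner→interface) = 924 − 95400×0.001483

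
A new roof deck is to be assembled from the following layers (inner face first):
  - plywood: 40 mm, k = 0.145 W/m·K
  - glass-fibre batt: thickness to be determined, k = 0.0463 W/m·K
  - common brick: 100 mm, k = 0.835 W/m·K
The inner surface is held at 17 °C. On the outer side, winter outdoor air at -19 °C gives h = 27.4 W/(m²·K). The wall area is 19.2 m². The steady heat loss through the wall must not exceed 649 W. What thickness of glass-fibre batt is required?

Model the wall as resistances in series:
R_plywood = L/(kA) = 0.04/(0.145×19.2) = 0.01437 K/W
R_common brick = L/(kA) = 0.1/(0.835×19.2) = 0.006238 K/W
R_outer film = 1/(h_o·A) = 1/(27.4×19.2) = 0.001901 K/W
Sum of the known resistances R_other = 0.02251 K/W
Required total resistance R_tot = ΔT/Q_allow = 36/649 = 0.05547 K/W
R_glass-fibre batt = R_tot − R_other = 0.03296 K/W
L = R·k·A = 0.03296×0.0463×19.2

L ≈ 29.3 mm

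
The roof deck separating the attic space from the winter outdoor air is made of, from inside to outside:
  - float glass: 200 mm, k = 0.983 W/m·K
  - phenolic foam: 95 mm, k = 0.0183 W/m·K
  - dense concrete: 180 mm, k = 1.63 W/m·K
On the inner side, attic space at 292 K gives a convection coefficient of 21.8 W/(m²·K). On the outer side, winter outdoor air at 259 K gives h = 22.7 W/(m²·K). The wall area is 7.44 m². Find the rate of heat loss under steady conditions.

Q ≈ 43.9 W

Series thermal resistances:
R_inner film = 1/(h_i·A) = 1/(21.8×7.44) = 0.006166 K/W
R_float glass = L/(kA) = 0.2/(0.983×7.44) = 0.02735 K/W
R_phenolic foam = L/(kA) = 0.095/(0.0183×7.44) = 0.6977 K/W
R_dense concrete = L/(kA) = 0.18/(1.63×7.44) = 0.01484 K/W
R_outer film = 1/(h_o·A) = 1/(22.7×7.44) = 0.005921 K/W
R_total = 0.752 K/W
Q = ΔT / R_total = 33 / 0.752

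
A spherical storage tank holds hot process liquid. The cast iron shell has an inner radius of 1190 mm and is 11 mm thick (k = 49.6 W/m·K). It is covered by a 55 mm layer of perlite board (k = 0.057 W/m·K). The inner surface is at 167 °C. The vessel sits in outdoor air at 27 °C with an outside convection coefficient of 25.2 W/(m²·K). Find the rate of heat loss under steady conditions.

Q ≈ 2650 W

For a spherical shell R = (1/r₁ − 1/r₂)/(4πk); film R = 1/(h·4πr²). In series:
R_cast iron shell = (1/1.19 − 1/1.201)/(4π×49.6) = 1.235×10^-5 K/W
R_perlite board = (1/1.201 − 1/1.256)/(4π×0.057) = 0.0509 K/W
R_outer film = 1/(h·4πr_o²) = 1/(25.2×4π×1.256²) = 0.002002 K/W
R_total = 0.05292 K/W
Q = ΔT/R_total = 140/0.05292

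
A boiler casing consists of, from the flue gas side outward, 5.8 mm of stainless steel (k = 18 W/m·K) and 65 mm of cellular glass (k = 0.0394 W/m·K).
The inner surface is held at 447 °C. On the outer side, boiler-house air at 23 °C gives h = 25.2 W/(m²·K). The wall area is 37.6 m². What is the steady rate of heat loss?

Q ≈ 9430 W

Using the resistance-network approach (series):
R_stainless steel = L/(kA) = 0.0058/(18×37.6) = 8.57×10^-6 K/W
R_cellular glass = L/(kA) = 0.065/(0.0394×37.6) = 0.04388 K/W
R_outer film = 1/(h_o·A) = 1/(25.2×37.6) = 0.001055 K/W
R_total = 0.04494 K/W
Q = ΔT / R_total = 424 / 0.04494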